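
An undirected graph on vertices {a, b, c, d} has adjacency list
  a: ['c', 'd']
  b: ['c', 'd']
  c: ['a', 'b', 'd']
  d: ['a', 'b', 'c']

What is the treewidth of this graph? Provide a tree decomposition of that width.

The largest bag has 3 vertices, giving width 2; this decomposition certifies tw(G) ≤ 2. Conversely, {a, c, d} is a clique of size 3, and the vertices of any clique must share a bag in every tree decomposition; so some bag has ≥ 3 vertices and tw(G) ≥ 2. Combining the bounds, tw(G) = 2.

Treewidth 2.
One such decomposition:
Bags: B1 = {b, c, d}  B2 = {a, c, d}
Tree: B1–B2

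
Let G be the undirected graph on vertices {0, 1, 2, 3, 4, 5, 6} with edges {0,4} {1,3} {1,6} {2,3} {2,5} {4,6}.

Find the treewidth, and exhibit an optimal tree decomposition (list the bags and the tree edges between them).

Every bag has size at most 2, so the width is 2 − 1 = 1 and tw(G) ≤ 1. Since G has at least one edge (e.g. 6–1), it is not an edgeless graph, so tw(G) ≥ 1. Combining the bounds, tw(G) = 1.

Treewidth 1.
One optimal decomposition is:
Bags: B1 = {1, 6}  B2 = {1, 3}  B3 = {4, 6}  B4 = {2, 3}  B5 = {0, 4}  B6 = {2, 5}
Tree: B1–B2, B1–B3, B2–B4, B3–B5, B4–B6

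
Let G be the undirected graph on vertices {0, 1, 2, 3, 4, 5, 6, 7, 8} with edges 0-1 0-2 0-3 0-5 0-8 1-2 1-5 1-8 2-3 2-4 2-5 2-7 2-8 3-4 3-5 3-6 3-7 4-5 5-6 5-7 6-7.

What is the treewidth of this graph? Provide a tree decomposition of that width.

The largest bag has 4 vertices, giving width 3; this decomposition certifies tw(G) ≤ 3. For the lower bound, the 4 vertices {0, 1, 2, 8} are pairwise adjacent, and any tree decomposition puts a clique entirely inside one bag — forcing width ≥ 3. Combining the bounds, tw(G) = 3.

Treewidth 3.
Bags: B1 = {2, 3, 4, 5}  B2 = {2, 3, 5, 7}  B3 = {3, 5, 6, 7}  B4 = {0, 2, 3, 5}  B5 = {0, 1, 2, 5}  B6 = {0, 1, 2, 8}
Tree: B1–B2, B2–B3, B1–B4, B4–B5, B5–B6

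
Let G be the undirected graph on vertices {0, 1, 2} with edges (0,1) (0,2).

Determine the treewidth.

A width-1 tree decomposition is:
Bags: B1 = {0, 1}  B2 = {0, 2}
Tree: B1–B2
Each bag holds 2 vertices, so the decomposition has width 1, which upper-bounds the treewidth. G has an edge, so its treewidth is at least 1. Hence tw(G) = 1 exactly.

1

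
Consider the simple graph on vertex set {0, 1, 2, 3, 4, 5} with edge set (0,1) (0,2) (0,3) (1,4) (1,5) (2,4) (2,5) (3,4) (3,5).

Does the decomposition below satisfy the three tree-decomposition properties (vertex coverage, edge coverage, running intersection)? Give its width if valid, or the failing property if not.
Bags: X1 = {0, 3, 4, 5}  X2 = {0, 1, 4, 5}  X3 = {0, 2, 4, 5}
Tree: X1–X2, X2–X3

Yes; width 3.

Vertex coverage: the bags together contain {0, 1, 2, 3, 4, 5}, the full vertex set. Edge coverage: each edge of G has both endpoints in at least one bag. Running intersection: for every vertex, the bags containing it form a connected subtree. All three properties hold, so this is a valid tree decomposition of width max|bag| − 1 = 3, and hence tw(G) ≤ 3.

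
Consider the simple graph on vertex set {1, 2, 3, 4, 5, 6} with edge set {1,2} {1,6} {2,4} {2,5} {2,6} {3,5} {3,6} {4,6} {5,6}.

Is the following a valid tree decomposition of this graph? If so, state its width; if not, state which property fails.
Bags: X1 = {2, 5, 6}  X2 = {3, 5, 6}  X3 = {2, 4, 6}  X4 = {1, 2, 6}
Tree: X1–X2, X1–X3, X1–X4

Yes; width 2.

Vertex coverage: the bags together contain {1, 2, 3, 4, 5, 6}, the full vertex set. Edge coverage: each edge of G has both endpoints in at least one bag. Running intersection: for every vertex, the bags containing it form a connected subtree. All three properties hold, so this is a valid tree decomposition of width max|bag| − 1 = 2, and hence tw(G) ≤ 2.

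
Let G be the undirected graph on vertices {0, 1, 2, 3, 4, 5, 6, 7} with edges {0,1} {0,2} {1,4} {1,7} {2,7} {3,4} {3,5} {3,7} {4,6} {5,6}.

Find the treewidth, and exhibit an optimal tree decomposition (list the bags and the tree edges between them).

Each bag holds 3 vertices, so the decomposition has width 2, which upper-bounds the treewidth. The edges 0–2–7–1–0 form a cycle, so G is not a tree and its treewidth is at least 2. The upper and lower bounds meet at 2, so that is the treewidth.

Treewidth 2.
One such decomposition:
Bags: B1 = {0, 1, 2}  B2 = {1, 2, 7}  B3 = {1, 4, 7}  B4 = {3, 4, 7}  B5 = {3, 4, 6}  B6 = {3, 5, 6}
Tree: B1–B2, B2–B3, B3–B4, B4–B5, B5–B6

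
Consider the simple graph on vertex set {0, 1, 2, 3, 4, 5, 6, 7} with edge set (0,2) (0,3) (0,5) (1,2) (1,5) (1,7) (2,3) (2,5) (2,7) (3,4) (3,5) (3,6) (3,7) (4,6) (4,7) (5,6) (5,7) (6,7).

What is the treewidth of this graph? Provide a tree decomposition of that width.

Treewidth 3.
One such decomposition:
Bags: B1 = {3, 5, 6, 7}  B2 = {2, 3, 5, 7}  B3 = {3, 4, 6, 7}  B4 = {0, 2, 3, 5}  B5 = {1, 2, 5, 7}
Tree: B1–B2, B1–B3, B2–B4, B2–B5

The largest bag has 4 vertices, giving width 3; this decomposition certifies tw(G) ≤ 3. On the other hand G contains the 4-clique {1, 2, 5, 7}. A clique must lie in a single bag of any decomposition, so no decomposition can have width below 3. The upper and lower bounds meet at 3, so that is the treewidth.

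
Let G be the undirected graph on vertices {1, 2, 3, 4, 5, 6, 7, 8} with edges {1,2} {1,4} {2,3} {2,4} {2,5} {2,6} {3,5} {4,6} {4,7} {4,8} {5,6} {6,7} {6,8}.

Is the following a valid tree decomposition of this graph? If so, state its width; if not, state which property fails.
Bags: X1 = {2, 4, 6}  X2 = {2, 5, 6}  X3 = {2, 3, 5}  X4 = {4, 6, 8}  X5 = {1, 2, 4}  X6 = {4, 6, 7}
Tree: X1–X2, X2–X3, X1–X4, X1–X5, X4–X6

Checking the three conditions: (i) the bags cover all of {1, 2, 3, 4, 5, 6, 7, 8}; (ii) for each edge, some bag contains both endpoints; (iii) the bags containing any fixed vertex form a subtree. All hold, so the decomposition is valid with width 3 − 1 = 2.

Yes; width 2.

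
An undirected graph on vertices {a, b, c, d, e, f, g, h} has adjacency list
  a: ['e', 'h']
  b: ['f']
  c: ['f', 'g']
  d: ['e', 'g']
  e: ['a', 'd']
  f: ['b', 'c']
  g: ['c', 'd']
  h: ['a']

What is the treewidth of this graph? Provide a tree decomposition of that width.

The largest bag has 2 vertices, giving width 1; this decomposition certifies tw(G) ≤ 1. Since G has at least one edge (e.g. h–a), it is not an edgeless graph, so tw(G) ≥ 1. Hence tw(G) = 1 exactly.

Treewidth 1.
One optimal decomposition is:
Bags: B1 = {a, h}  B2 = {a, e}  B3 = {d, e}  B4 = {d, g}  B5 = {c, g}  B6 = {c, f}  B7 = {b, f}
Tree: B1–B2, B2–B3, B3–B4, B4–B5, B5–B6, B6–B7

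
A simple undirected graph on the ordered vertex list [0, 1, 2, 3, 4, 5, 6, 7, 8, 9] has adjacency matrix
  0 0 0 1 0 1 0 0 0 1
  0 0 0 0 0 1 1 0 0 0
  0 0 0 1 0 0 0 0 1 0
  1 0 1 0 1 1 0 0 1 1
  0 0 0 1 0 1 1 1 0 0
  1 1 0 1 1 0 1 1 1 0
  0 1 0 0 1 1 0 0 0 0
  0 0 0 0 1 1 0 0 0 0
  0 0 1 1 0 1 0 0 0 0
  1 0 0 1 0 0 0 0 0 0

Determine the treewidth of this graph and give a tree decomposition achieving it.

Every bag has size at most 3, so the width is 3 − 1 = 2 and tw(G) ≤ 2. On the other hand G contains the 3-clique {0, 3, 9}. A clique must lie in a single bag of any decomposition, so no decomposition can have width below 2. Combining the bounds, tw(G) = 2.

Treewidth 2.
Bags: B1 = {0, 3, 5}  B2 = {3, 4, 5}  B3 = {0, 3, 9}  B4 = {4, 5, 7}  B5 = {4, 5, 6}  B6 = {3, 5, 8}  B7 = {1, 5, 6}  B8 = {2, 3, 8}
Tree: B1–B2, B1–B3, B2–B4, B4–B5, B2–B6, B5–B7, B6–B8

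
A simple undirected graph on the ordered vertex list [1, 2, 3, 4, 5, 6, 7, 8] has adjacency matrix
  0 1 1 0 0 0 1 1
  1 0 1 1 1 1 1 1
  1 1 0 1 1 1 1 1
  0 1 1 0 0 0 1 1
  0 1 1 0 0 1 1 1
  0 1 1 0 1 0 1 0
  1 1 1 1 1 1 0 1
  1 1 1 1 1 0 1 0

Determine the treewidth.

A width-4 tree decomposition is:
Bags: B1 = {2, 3, 5, 7, 8}  B2 = {1, 2, 3, 7, 8}  B3 = {2, 3, 5, 6, 7}  B4 = {2, 3, 4, 7, 8}
Tree: B1–B2, B1–B3, B1–B4
Every bag has size at most 5, so the width is 5 − 1 = 4 and tw(G) ≤ 4. For the lower bound, the 5 vertices {1, 2, 3, 7, 8} are pairwise adjacent, and any tree decomposition puts a clique entirely inside one bag — forcing width ≥ 4. Combining the bounds, tw(G) = 4.

4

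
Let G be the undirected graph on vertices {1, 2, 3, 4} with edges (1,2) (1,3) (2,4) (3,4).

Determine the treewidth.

A width-2 tree decomposition is:
Bags: B1 = {1, 3, 4}  B2 = {1, 2, 4}
Tree: B1–B2
Each bag holds 3 vertices, so the decomposition has width 2, which upper-bounds the treewidth. The edges 4–3–1–2–4 form a cycle, so G is not a tree and its treewidth is at least 2. Hence tw(G) = 2 exactly.

2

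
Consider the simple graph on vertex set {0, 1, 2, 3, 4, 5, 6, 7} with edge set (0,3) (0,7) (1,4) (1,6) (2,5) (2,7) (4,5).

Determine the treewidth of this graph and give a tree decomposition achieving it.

Treewidth 1.
One such decomposition:
Bags: B1 = {1, 6}  B2 = {1, 4}  B3 = {4, 5}  B4 = {2, 5}  B5 = {2, 7}  B6 = {0, 7}  B7 = {0, 3}
Tree: B1–B2, B2–B3, B3–B4, B4–B5, B5–B6, B6–B7

Each bag holds 2 vertices, so the decomposition has width 1, which upper-bounds the treewidth. Since G has at least one edge (e.g. 6–1), it is not an edgeless graph, so tw(G) ≥ 1. Hence tw(G) = 1 exactly.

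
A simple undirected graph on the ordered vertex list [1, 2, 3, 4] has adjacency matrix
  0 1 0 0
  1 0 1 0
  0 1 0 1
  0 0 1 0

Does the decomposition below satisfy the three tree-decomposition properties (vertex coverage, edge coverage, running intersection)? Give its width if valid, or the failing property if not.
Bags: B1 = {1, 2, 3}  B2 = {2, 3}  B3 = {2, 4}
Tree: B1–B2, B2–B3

A tree decomposition must satisfy three properties: every vertex lies in some bag; for every edge, both endpoints lie together in some bag; and for every vertex, the bags containing it form a connected subtree. Here edge (3,4) lies in no bag, so the decomposition is invalid.

No — edge (3,4) lies in no bag.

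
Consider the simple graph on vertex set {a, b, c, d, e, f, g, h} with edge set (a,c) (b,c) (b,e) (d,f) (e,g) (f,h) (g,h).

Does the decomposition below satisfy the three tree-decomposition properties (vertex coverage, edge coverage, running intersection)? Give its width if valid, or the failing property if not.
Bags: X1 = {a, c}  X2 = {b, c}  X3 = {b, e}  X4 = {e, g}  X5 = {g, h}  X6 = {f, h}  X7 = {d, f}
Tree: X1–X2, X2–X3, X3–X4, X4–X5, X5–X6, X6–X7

Yes; width 1.

Checking the three conditions: (i) the bags cover all of {a, b, c, d, e, f, g, h}; (ii) for each edge, some bag contains both endpoints; (iii) the bags containing any fixed vertex form a subtree. All hold, so the decomposition is valid with width 2 − 1 = 1.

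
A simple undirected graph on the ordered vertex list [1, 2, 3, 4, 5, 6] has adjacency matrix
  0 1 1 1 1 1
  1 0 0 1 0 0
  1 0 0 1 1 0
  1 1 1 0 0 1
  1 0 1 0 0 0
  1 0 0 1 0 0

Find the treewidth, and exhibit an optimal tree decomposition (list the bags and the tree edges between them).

Every bag has size at most 3, so the width is 3 − 1 = 2 and tw(G) ≤ 2. On the other hand G contains the 3-clique {1, 2, 4}. A clique must lie in a single bag of any decomposition, so no decomposition can have width below 2. Therefore the treewidth is 2.

Treewidth 2.
One such decomposition:
Bags: B1 = {1, 3, 4}  B2 = {1, 4, 6}  B3 = {1, 3, 5}  B4 = {1, 2, 4}
Tree: B1–B2, B1–B3, B1–B4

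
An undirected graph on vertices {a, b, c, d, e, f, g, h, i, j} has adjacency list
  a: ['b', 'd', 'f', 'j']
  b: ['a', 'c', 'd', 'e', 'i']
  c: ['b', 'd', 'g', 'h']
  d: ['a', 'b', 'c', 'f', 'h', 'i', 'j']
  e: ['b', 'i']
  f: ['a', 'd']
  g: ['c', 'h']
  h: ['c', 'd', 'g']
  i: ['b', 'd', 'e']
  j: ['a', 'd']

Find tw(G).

A width-2 tree decomposition is:
Bags: B1 = {a, b, d}  B2 = {b, c, d}  B3 = {b, d, i}  B4 = {a, d, j}  B5 = {b, e, i}  B6 = {c, d, h}  B7 = {c, g, h}  B8 = {a, d, f}
Tree: B1–B2, B2–B3, B1–B4, B3–B5, B2–B6, B6–B7, B4–B8
Each bag holds 3 vertices, so the decomposition has width 2, which upper-bounds the treewidth. On the other hand G contains the 3-clique {a, d, j}. A clique must lie in a single bag of any decomposition, so no decomposition can have width below 2. Combining the bounds, tw(G) = 2.

2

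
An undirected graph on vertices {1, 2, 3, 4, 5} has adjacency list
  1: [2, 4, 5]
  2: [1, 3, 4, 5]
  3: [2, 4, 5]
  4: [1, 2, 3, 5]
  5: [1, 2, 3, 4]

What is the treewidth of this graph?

3

A width-3 tree decomposition is:
Bags: B1 = {1, 2, 4, 5}  B2 = {2, 3, 4, 5}
Tree: B1–B2
Each bag holds 4 vertices, so the decomposition has width 3, which upper-bounds the treewidth. On the other hand G contains the 4-clique {1, 2, 4, 5}. A clique must lie in a single bag of any decomposition, so no decomposition can have width below 3. Hence tw(G) = 3 exactly.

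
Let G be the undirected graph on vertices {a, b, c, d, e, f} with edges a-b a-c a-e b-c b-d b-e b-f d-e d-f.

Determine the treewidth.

2

A width-2 tree decomposition is:
Bags: B1 = {b, d, e}  B2 = {a, b, e}  B3 = {b, d, f}  B4 = {a, b, c}
Tree: B1–B2, B1–B3, B2–B4
The largest bag has 3 vertices, giving width 2; this decomposition certifies tw(G) ≤ 2. On the other hand G contains the 3-clique {b, d, e}. A clique must lie in a single bag of any decomposition, so no decomposition can have width below 2. The upper and lower bounds meet at 2, so that is the treewidth.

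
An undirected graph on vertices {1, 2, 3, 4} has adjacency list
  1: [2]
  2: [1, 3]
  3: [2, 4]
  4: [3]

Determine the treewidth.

A width-1 tree decomposition is:
Bags: B1 = {3, 4}  B2 = {2, 3}  B3 = {1, 2}
Tree: B1–B2, B2–B3
Every bag has size at most 2, so the width is 2 − 1 = 1 and tw(G) ≤ 1. G has an edge, so its treewidth is at least 1. Therefore the treewidth is 1.

1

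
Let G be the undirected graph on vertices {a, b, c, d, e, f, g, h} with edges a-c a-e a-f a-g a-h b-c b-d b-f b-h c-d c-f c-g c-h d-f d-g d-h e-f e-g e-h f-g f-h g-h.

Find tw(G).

A width-4 tree decomposition is:
Bags: B1 = {c, d, f, g, h}  B2 = {a, c, f, g, h}  B3 = {a, e, f, g, h}  B4 = {b, c, d, f, h}
Tree: B1–B2, B2–B3, B1–B4
Each bag holds 5 vertices, so the decomposition has width 4, which upper-bounds the treewidth. For the lower bound, the 5 vertices {a, e, f, g, h} are pairwise adjacent, and any tree decomposition puts a clique entirely inside one bag — forcing width ≥ 4. Combining the bounds, tw(G) = 4.

4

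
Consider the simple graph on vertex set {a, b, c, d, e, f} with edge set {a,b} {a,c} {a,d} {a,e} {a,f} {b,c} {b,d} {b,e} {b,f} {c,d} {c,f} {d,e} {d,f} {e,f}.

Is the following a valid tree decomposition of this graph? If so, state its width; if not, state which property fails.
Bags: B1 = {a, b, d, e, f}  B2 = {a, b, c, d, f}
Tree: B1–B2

Vertex coverage: the bags together contain {a, b, c, d, e, f}, the full vertex set. Edge coverage: each edge of G has both endpoints in at least one bag. Running intersection: for every vertex, the bags containing it form a connected subtree. All three properties hold, so this is a valid tree decomposition of width max|bag| − 1 = 4, and hence tw(G) ≤ 4.

Yes; width 4.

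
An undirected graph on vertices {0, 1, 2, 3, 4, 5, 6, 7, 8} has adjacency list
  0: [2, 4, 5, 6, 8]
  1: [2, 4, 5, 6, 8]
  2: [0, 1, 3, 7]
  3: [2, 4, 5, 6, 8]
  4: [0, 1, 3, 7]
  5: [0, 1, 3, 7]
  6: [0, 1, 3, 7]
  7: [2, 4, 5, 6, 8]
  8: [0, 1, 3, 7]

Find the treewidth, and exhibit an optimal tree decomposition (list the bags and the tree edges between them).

Treewidth 4.
One such decomposition:
Bags: B1 = {0, 1, 3, 5, 7}  B2 = {0, 1, 3, 7, 8}  B3 = {0, 1, 2, 3, 7}  B4 = {0, 1, 3, 6, 7}  B5 = {0, 1, 3, 4, 7}
Tree: B1–B2, B2–B3, B3–B4, B4–B5

The largest bag has 5 vertices, giving width 4; this decomposition certifies tw(G) ≤ 4. For the lower bound: the 5 vertex sets {0,5}, {7,8}, {1,2}, {3}, {6} are disjoint, each induces a connected subgraph, and every pair is joined by at least one edge of G. Contracting each set to a single vertex therefore yields K_{5} as a minor, and since treewidth is minor-monotone, tw(G) ≥ tw(K_{5}) = 4. The upper and lower bounds meet at 4, so that is the treewidth.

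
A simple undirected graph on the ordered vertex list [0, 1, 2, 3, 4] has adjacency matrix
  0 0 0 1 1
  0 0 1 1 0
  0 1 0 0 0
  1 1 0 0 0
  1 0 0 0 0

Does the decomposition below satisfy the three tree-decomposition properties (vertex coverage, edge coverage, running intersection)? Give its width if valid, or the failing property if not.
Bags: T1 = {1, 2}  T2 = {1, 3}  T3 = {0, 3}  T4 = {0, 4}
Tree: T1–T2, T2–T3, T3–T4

Yes; width 1.

Checking the three conditions: (i) the bags cover all of {0, 1, 2, 3, 4}; (ii) for each edge, some bag contains both endpoints; (iii) the bags containing any fixed vertex form a subtree. All hold, so the decomposition is valid with width 2 − 1 = 1.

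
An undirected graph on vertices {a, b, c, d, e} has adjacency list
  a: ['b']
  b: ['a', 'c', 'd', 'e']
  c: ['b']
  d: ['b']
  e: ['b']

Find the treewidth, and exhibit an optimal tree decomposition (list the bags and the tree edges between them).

Treewidth 1.
One such decomposition:
Bags: B1 = {b, c}  B2 = {b, d}  B3 = {a, b}  B4 = {b, e}
Tree: B1–B2, B1–B3, B3–B4

Every bag has size at most 2, so the width is 2 − 1 = 1 and tw(G) ≤ 1. G has an edge, so its treewidth is at least 1. The upper and lower bounds meet at 1, so that is the treewidth.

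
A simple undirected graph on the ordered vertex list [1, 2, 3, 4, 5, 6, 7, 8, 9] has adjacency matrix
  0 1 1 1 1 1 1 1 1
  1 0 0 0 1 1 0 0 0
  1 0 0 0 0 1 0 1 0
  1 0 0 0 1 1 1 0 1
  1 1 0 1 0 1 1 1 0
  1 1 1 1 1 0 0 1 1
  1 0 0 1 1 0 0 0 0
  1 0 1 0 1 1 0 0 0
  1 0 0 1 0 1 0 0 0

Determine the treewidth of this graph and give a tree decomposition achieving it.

Treewidth 3.
Bags: B1 = {1, 4, 5, 6}  B2 = {1, 4, 5, 7}  B3 = {1, 5, 6, 8}  B4 = {1, 3, 6, 8}  B5 = {1, 4, 6, 9}  B6 = {1, 2, 5, 6}
Tree: B1–B2, B1–B3, B3–B4, B1–B5, B1–B6

Every bag has size at most 4, so the width is 4 − 1 = 3 and tw(G) ≤ 3. Conversely, {1, 4, 6, 9} is a clique of size 4, and the vertices of any clique must share a bag in every tree decomposition; so some bag has ≥ 4 vertices and tw(G) ≥ 3. The upper and lower bounds meet at 3, so that is the treewidth.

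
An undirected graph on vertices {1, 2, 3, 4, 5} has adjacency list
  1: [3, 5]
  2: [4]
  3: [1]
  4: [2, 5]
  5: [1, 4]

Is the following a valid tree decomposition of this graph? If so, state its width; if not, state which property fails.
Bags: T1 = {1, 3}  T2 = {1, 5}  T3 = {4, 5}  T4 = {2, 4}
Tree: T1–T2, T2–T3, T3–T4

Checking the three conditions: (i) the bags cover all of {1, 2, 3, 4, 5}; (ii) for each edge, some bag contains both endpoints; (iii) the bags containing any fixed vertex form a subtree. All hold, so the decomposition is valid with width 2 − 1 = 1.

Yes; width 1.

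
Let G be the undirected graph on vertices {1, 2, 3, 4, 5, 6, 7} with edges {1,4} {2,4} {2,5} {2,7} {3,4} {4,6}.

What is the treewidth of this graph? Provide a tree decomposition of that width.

Treewidth 1.
One optimal decomposition is:
Bags: B1 = {2, 5}  B2 = {2, 4}  B3 = {1, 4}  B4 = {4, 6}  B5 = {3, 4}  B6 = {2, 7}
Tree: B1–B2, B2–B3, B3–B4, B4–B5, B2–B6

Each bag holds 2 vertices, so the decomposition has width 1, which upper-bounds the treewidth. Since G has at least one edge (e.g. 2–5), it is not an edgeless graph, so tw(G) ≥ 1. The upper and lower bounds meet at 1, so that is the treewidth.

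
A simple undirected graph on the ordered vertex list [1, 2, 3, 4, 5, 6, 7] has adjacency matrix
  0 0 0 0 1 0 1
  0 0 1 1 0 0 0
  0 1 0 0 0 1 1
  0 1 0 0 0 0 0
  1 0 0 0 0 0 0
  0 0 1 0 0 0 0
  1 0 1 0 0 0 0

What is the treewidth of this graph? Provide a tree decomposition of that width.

Every bag has size at most 2, so the width is 2 − 1 = 1 and tw(G) ≤ 1. G has an edge, so its treewidth is at least 1. Hence tw(G) = 1 exactly.

Treewidth 1.
One optimal decomposition is:
Bags: B1 = {3, 6}  B2 = {3, 7}  B3 = {2, 3}  B4 = {2, 4}  B5 = {1, 7}  B6 = {1, 5}
Tree: B1–B2, B2–B3, B3–B4, B2–B5, B5–B6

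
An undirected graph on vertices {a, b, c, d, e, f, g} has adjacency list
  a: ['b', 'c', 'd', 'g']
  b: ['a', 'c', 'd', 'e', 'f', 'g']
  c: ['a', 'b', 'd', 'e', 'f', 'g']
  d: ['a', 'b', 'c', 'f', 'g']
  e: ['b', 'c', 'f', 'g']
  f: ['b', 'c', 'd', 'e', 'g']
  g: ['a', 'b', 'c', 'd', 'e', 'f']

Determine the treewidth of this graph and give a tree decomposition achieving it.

Every bag has size at most 5, so the width is 5 − 1 = 4 and tw(G) ≤ 4. On the other hand G contains the 5-clique {b, c, d, f, g}. A clique must lie in a single bag of any decomposition, so no decomposition can have width below 4. Combining the bounds, tw(G) = 4.

Treewidth 4.
One optimal decomposition is:
Bags: B1 = {a, b, c, d, g}  B2 = {b, c, d, f, g}  B3 = {b, c, e, f, g}
Tree: B1–B2, B2–B3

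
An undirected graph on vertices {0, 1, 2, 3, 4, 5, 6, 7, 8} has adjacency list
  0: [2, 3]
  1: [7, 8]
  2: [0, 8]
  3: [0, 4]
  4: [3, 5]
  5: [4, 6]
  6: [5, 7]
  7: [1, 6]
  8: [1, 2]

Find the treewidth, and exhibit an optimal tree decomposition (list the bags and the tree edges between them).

The largest bag has 3 vertices, giving width 2; this decomposition certifies tw(G) ≤ 2. The edges 4–5–6–7–1–8–2–0–3–4 form a cycle, so G is not a tree and its treewidth is at least 2. The upper and lower bounds meet at 2, so that is the treewidth.

Treewidth 2.
One optimal decomposition is:
Bags: B1 = {4, 5, 6}  B2 = {4, 6, 7}  B3 = {1, 4, 7}  B4 = {1, 4, 8}  B5 = {2, 4, 8}  B6 = {0, 2, 4}  B7 = {0, 3, 4}
Tree: B1–B2, B2–B3, B3–B4, B4–B5, B5–B6, B6–B7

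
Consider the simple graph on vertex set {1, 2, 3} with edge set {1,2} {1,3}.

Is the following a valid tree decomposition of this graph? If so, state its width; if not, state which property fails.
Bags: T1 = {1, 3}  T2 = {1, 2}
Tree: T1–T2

Vertex coverage: the bags together contain {1, 2, 3}, the full vertex set. Edge coverage: each edge of G has both endpoints in at least one bag. Running intersection: for every vertex, the bags containing it form a connected subtree. All three properties hold, so this is a valid tree decomposition of width max|bag| − 1 = 1, and hence tw(G) ≤ 1.

Yes; width 1.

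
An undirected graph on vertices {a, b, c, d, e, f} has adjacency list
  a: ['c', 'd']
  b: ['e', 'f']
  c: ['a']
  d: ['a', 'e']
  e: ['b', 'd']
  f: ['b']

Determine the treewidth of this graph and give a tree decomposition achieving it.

Every bag has size at most 2, so the width is 2 − 1 = 1 and tw(G) ≤ 1. Any graph with an edge has treewidth ≥ 1, and G has the edge c–a. Therefore the treewidth is 1.

Treewidth 1.
One such decomposition:
Bags: B1 = {a, c}  B2 = {a, d}  B3 = {d, e}  B4 = {b, e}  B5 = {b, f}
Tree: B1–B2, B2–B3, B3–B4, B4–B5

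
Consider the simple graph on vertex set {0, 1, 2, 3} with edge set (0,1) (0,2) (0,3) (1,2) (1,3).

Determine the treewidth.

2

A width-2 tree decomposition is:
Bags: B1 = {0, 1, 3}  B2 = {0, 1, 2}
Tree: B1–B2
Every bag has size at most 3, so the width is 3 − 1 = 2 and tw(G) ≤ 2. On the other hand G contains the 3-clique {0, 1, 2}. A clique must lie in a single bag of any decomposition, so no decomposition can have width below 2. The upper and lower bounds meet at 2, so that is the treewidth.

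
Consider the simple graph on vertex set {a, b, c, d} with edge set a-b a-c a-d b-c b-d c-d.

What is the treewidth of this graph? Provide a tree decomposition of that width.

Treewidth 3.
One such decomposition:
Bags: B1 = {a, b, c, d}
Tree: (single bag)

With just one bag of size 4, the width is 4 − 1 = 3, so tw(G) ≤ 3. On the other hand G contains the 4-clique {a, b, c, d}. A clique must lie in a single bag of any decomposition, so no decomposition can have width below 3. Hence tw(G) = 3 exactly.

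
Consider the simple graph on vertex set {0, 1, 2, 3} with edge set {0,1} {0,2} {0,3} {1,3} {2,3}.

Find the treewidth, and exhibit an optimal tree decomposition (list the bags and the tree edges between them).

Treewidth 2.
One such decomposition:
Bags: B1 = {0, 1, 3}  B2 = {0, 2, 3}
Tree: B1–B2

Every bag has size at most 3, so the width is 3 − 1 = 2 and tw(G) ≤ 2. For the lower bound, the 3 vertices {0, 1, 3} are pairwise adjacent, and any tree decomposition puts a clique entirely inside one bag — forcing width ≥ 2. Therefore the treewidth is 2.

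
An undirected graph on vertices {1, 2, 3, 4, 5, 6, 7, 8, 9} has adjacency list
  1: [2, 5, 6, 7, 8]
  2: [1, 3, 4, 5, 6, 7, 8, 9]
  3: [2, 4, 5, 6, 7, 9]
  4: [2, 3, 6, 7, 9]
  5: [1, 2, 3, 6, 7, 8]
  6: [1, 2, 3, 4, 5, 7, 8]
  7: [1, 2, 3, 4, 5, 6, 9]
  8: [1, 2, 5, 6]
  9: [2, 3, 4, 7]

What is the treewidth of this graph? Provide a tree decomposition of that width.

Each bag holds 5 vertices, so the decomposition has width 4, which upper-bounds the treewidth. Conversely, {2, 3, 4, 7, 9} is a clique of size 5, and the vertices of any clique must share a bag in every tree decomposition; so some bag has ≥ 5 vertices and tw(G) ≥ 4. The upper and lower bounds meet at 4, so that is the treewidth.

Treewidth 4.
One such decomposition:
Bags: B1 = {2, 3, 5, 6, 7}  B2 = {1, 2, 5, 6, 7}  B3 = {2, 3, 4, 6, 7}  B4 = {2, 3, 4, 7, 9}  B5 = {1, 2, 5, 6, 8}
Tree: B1–B2, B1–B3, B3–B4, B2–B5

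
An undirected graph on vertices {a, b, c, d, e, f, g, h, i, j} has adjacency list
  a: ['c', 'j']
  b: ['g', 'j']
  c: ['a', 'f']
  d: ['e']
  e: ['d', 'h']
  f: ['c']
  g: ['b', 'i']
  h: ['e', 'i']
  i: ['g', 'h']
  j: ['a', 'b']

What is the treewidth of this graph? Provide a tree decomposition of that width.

Each bag holds 2 vertices, so the decomposition has width 1, which upper-bounds the treewidth. G has an edge, so its treewidth is at least 1. Hence tw(G) = 1 exactly.

Treewidth 1.
One optimal decomposition is:
Bags: B1 = {d, e}  B2 = {e, h}  B3 = {h, i}  B4 = {g, i}  B5 = {b, g}  B6 = {b, j}  B7 = {a, j}  B8 = {a, c}  B9 = {c, f}
Tree: B1–B2, B2–B3, B3–B4, B4–B5, B5–B6, B6–B7, B7–B8, B8–B9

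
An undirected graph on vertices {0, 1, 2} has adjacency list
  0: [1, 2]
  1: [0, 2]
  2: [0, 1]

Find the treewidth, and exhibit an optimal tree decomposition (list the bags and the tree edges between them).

Treewidth 2.
One optimal decomposition is:
Bags: B1 = {0, 1, 2}
Tree: (single bag)

With just one bag of size 3, the width is 3 − 1 = 2, so tw(G) ≤ 2. Conversely, {0, 1, 2} is a clique of size 3, and the vertices of any clique must share a bag in every tree decomposition; so some bag has ≥ 3 vertices and tw(G) ≥ 2. Combining the bounds, tw(G) = 2.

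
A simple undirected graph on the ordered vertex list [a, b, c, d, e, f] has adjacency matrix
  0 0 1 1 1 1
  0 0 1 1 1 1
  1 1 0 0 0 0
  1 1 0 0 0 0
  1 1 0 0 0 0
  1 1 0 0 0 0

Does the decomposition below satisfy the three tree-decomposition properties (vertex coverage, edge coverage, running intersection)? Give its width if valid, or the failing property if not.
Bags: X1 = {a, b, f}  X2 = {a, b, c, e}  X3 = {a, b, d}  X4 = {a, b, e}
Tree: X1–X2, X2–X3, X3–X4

No — bags containing vertex e are not connected in the tree.

A tree decomposition must satisfy three properties: every vertex lies in some bag; for every edge, both endpoints lie together in some bag; and for every vertex, the bags containing it form a connected subtree. Here bags containing vertex e are not connected in the tree, so the decomposition is invalid.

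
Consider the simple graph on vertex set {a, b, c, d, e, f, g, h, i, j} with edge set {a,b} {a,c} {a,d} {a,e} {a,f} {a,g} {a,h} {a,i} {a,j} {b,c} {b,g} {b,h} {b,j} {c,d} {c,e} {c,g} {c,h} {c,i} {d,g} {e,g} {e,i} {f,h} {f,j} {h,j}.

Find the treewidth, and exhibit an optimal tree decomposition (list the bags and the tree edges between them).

Treewidth 3.
Bags: B1 = {a, b, c, h}  B2 = {a, b, c, g}  B3 = {a, b, h, j}  B4 = {a, c, e, g}  B5 = {a, f, h, j}  B6 = {a, c, d, g}  B7 = {a, c, e, i}
Tree: B1–B2, B1–B3, B2–B4, B3–B5, B4–B6, B4–B7

The largest bag has 4 vertices, giving width 3; this decomposition certifies tw(G) ≤ 3. For the lower bound, the 4 vertices {a, f, h, j} are pairwise adjacent, and any tree decomposition puts a clique entirely inside one bag — forcing width ≥ 3. The upper and lower bounds meet at 3, so that is the treewidth.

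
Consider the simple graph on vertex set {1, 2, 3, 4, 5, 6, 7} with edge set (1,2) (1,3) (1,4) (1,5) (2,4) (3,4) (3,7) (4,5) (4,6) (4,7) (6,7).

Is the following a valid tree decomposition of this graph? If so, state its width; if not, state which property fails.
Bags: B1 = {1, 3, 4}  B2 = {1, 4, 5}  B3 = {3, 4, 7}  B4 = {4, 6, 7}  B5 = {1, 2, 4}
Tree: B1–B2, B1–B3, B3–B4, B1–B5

Every vertex of G appears in some bag (union = {1, 2, 3, 4, 5, 6, 7}); every edge is covered by a bag; and for each vertex v the set of bags containing v is connected in the bag tree. The decomposition is therefore valid. The largest bag has 3 vertices, so the width is 2.

Yes; width 2.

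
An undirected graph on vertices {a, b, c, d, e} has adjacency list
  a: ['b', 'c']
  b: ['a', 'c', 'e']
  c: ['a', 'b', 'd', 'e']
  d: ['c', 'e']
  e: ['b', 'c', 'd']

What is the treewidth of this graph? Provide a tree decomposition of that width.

Every bag has size at most 3, so the width is 3 − 1 = 2 and tw(G) ≤ 2. For the lower bound, the 3 vertices {c, d, e} are pairwise adjacent, and any tree decomposition puts a clique entirely inside one bag — forcing width ≥ 2. Hence tw(G) = 2 exactly.

Treewidth 2.
One such decomposition:
Bags: B1 = {b, c, e}  B2 = {c, d, e}  B3 = {a, b, c}
Tree: B1–B2, B1–B3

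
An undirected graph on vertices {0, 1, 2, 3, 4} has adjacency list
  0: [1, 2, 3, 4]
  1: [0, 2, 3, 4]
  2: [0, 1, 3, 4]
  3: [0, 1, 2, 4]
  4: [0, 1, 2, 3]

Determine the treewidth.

4

A width-4 tree decomposition is:
Bags: B1 = {0, 1, 2, 3, 4}
Tree: (single bag)
With just one bag of size 5, the width is 5 − 1 = 4, so tw(G) ≤ 4. On the other hand G contains the 5-clique {0, 1, 2, 3, 4}. A clique must lie in a single bag of any decomposition, so no decomposition can have width below 4. The upper and lower bounds meet at 4, so that is the treewidth.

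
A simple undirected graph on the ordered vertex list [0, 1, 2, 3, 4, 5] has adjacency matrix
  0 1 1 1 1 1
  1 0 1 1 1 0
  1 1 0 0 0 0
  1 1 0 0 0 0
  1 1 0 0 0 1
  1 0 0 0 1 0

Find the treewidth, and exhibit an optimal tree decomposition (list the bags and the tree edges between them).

Every bag has size at most 3, so the width is 3 − 1 = 2 and tw(G) ≤ 2. For the lower bound, the 3 vertices {0, 1, 2} are pairwise adjacent, and any tree decomposition puts a clique entirely inside one bag — forcing width ≥ 2. Combining the bounds, tw(G) = 2.

Treewidth 2.
One optimal decomposition is:
Bags: B1 = {0, 4, 5}  B2 = {0, 1, 4}  B3 = {0, 1, 2}  B4 = {0, 1, 3}
Tree: B1–B2, B2–B3, B3–B4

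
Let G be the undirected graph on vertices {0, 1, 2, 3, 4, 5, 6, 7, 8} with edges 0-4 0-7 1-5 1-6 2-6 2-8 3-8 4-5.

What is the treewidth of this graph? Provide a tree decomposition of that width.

The largest bag has 2 vertices, giving width 1; this decomposition certifies tw(G) ≤ 1. G has an edge, so its treewidth is at least 1. Combining the bounds, tw(G) = 1.

Treewidth 1.
Bags: B1 = {0, 7}  B2 = {0, 4}  B3 = {4, 5}  B4 = {1, 5}  B5 = {1, 6}  B6 = {2, 6}  B7 = {2, 8}  B8 = {3, 8}
Tree: B1–B2, B2–B3, B3–B4, B4–B5, B5–B6, B6–B7, B7–B8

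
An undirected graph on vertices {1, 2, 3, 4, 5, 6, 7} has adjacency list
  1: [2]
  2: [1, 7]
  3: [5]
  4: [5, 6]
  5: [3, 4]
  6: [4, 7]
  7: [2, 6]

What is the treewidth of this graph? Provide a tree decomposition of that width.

Treewidth 1.
One optimal decomposition is:
Bags: B1 = {1, 2}  B2 = {2, 7}  B3 = {6, 7}  B4 = {4, 6}  B5 = {4, 5}  B6 = {3, 5}
Tree: B1–B2, B2–B3, B3–B4, B4–B5, B5–B6

Each bag holds 2 vertices, so the decomposition has width 1, which upper-bounds the treewidth. G has an edge, so its treewidth is at least 1. Combining the bounds, tw(G) = 1.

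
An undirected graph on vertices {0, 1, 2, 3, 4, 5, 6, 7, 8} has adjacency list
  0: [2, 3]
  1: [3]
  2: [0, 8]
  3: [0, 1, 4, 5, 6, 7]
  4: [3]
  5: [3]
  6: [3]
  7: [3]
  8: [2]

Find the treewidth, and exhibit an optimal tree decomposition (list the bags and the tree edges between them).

The largest bag has 2 vertices, giving width 1; this decomposition certifies tw(G) ≤ 1. G has an edge, so its treewidth is at least 1. The upper and lower bounds meet at 1, so that is the treewidth.

Treewidth 1.
One such decomposition:
Bags: B1 = {3, 6}  B2 = {0, 3}  B3 = {1, 3}  B4 = {0, 2}  B5 = {2, 8}  B6 = {3, 5}  B7 = {3, 7}  B8 = {3, 4}
Tree: B1–B2, B2–B3, B2–B4, B4–B5, B3–B6, B2–B7, B7–B8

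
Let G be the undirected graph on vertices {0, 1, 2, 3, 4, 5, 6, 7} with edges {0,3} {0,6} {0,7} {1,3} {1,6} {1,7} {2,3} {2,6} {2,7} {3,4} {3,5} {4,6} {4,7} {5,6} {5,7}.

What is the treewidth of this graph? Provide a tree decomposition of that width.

Each bag holds 4 vertices, so the decomposition has width 3, which upper-bounds the treewidth. For the lower bound: the 4 vertex sets {5,6}, {2,3}, {7}, {1} are disjoint, each induces a connected subgraph, and every pair is joined by at least one edge of G. Contracting each set to a single vertex therefore yields K_{4} as a minor, and since treewidth is minor-monotone, tw(G) ≥ tw(K_{4}) = 3. The upper and lower bounds meet at 3, so that is the treewidth.

Treewidth 3.
One such decomposition:
Bags: B1 = {3, 5, 6, 7}  B2 = {2, 3, 6, 7}  B3 = {1, 3, 6, 7}  B4 = {0, 3, 6, 7}  B5 = {3, 4, 6, 7}
Tree: B1–B2, B2–B3, B3–B4, B4–B5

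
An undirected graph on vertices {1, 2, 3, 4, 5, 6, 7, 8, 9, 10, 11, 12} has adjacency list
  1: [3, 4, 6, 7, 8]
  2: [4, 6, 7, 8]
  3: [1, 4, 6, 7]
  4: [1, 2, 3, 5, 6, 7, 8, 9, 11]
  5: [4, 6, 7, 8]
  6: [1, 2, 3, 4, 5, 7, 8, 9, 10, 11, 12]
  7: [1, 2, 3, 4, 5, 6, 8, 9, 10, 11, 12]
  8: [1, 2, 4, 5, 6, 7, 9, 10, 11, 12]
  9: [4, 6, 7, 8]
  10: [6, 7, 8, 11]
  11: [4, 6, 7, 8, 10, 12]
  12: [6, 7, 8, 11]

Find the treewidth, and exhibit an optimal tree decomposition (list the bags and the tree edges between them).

Treewidth 4.
One optimal decomposition is:
Bags: B1 = {4, 6, 7, 8, 11}  B2 = {4, 6, 7, 8, 9}  B3 = {1, 4, 6, 7, 8}  B4 = {6, 7, 8, 10, 11}  B5 = {6, 7, 8, 11, 12}  B6 = {1, 3, 4, 6, 7}  B7 = {4, 5, 6, 7, 8}  B8 = {2, 4, 6, 7, 8}
Tree: B1–B2, B1–B3, B1–B4, B1–B5, B3–B6, B3–B7, B2–B8

Each bag holds 5 vertices, so the decomposition has width 4, which upper-bounds the treewidth. For the lower bound, the 5 vertices {6, 7, 8, 10, 11} are pairwise adjacent, and any tree decomposition puts a clique entirely inside one bag — forcing width ≥ 4. Combining the bounds, tw(G) = 4.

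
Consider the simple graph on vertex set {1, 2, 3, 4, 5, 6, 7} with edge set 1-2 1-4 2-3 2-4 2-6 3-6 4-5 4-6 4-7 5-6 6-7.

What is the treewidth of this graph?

2

A width-2 tree decomposition is:
Bags: B1 = {2, 4, 6}  B2 = {2, 3, 6}  B3 = {4, 6, 7}  B4 = {1, 2, 4}  B5 = {4, 5, 6}
Tree: B1–B2, B1–B3, B1–B4, B3–B5
Each bag holds 3 vertices, so the decomposition has width 2, which upper-bounds the treewidth. On the other hand G contains the 3-clique {2, 3, 6}. A clique must lie in a single bag of any decomposition, so no decomposition can have width below 2. Therefore the treewidth is 2.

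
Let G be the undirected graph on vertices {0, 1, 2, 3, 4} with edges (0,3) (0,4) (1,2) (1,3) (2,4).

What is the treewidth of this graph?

2

A width-2 tree decomposition is:
Bags: B1 = {1, 2, 4}  B2 = {0, 1, 4}  B3 = {0, 1, 3}
Tree: B1–B2, B2–B3
Every bag has size at most 3, so the width is 3 − 1 = 2 and tw(G) ≤ 2. The edges 1–2–4–0–3–1 form a cycle, so G is not a tree and its treewidth is at least 2. Combining the bounds, tw(G) = 2.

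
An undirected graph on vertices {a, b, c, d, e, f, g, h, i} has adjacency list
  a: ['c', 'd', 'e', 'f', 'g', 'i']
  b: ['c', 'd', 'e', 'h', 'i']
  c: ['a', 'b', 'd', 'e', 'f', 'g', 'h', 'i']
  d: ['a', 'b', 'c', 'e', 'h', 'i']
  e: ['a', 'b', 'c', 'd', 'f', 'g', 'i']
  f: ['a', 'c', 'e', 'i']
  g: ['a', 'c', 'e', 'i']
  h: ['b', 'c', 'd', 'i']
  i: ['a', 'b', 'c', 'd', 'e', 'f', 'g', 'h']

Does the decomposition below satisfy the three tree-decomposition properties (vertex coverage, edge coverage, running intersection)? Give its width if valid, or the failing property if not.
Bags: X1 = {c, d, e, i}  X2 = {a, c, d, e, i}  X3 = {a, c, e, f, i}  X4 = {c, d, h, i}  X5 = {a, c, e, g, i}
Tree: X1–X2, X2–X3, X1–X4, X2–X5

A tree decomposition must satisfy three properties: every vertex lies in some bag; for every edge, both endpoints lie together in some bag; and for every vertex, the bags containing it form a connected subtree. Here vertex b appears in no bag, so the decomposition is invalid.

No — vertex b appears in no bag.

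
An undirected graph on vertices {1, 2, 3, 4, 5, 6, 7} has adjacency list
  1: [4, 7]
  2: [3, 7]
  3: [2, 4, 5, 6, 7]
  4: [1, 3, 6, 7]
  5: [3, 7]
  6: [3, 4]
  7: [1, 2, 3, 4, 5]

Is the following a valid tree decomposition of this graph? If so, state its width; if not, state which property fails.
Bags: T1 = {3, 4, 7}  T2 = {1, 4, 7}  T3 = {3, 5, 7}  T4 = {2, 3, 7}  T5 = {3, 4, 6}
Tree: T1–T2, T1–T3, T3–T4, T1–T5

Yes; width 2.

Every vertex of G appears in some bag (union = {1, 2, 3, 4, 5, 6, 7}); every edge is covered by a bag; and for each vertex v the set of bags containing v is connected in the bag tree. The decomposition is therefore valid. The largest bag has 3 vertices, so the width is 2.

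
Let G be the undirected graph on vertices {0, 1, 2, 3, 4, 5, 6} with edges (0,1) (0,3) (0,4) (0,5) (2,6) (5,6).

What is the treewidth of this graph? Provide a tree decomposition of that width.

Treewidth 1.
One such decomposition:
Bags: B1 = {0, 5}  B2 = {5, 6}  B3 = {2, 6}  B4 = {0, 1}  B5 = {0, 4}  B6 = {0, 3}
Tree: B1–B2, B2–B3, B1–B4, B1–B5, B1–B6

The largest bag has 2 vertices, giving width 1; this decomposition certifies tw(G) ≤ 1. Since G has at least one edge (e.g. 5–0), it is not an edgeless graph, so tw(G) ≥ 1. Hence tw(G) = 1 exactly.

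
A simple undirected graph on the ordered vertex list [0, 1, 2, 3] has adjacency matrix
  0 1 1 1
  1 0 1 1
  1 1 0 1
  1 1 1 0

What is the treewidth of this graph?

3

A width-3 tree decomposition is:
Bags: B1 = {0, 1, 2, 3}
Tree: (single bag)
With just one bag of size 4, the width is 4 − 1 = 3, so tw(G) ≤ 3. Conversely, {0, 1, 2, 3} is a clique of size 4, and the vertices of any clique must share a bag in every tree decomposition; so some bag has ≥ 4 vertices and tw(G) ≥ 3. Hence tw(G) = 3 exactly.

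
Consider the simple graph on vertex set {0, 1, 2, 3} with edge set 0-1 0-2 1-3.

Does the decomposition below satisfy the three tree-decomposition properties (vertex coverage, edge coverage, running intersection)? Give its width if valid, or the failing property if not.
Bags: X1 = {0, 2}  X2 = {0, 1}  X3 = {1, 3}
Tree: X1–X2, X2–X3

Checking the three conditions: (i) the bags cover all of {0, 1, 2, 3}; (ii) for each edge, some bag contains both endpoints; (iii) the bags containing any fixed vertex form a subtree. All hold, so the decomposition is valid with width 2 − 1 = 1.

Yes; width 1.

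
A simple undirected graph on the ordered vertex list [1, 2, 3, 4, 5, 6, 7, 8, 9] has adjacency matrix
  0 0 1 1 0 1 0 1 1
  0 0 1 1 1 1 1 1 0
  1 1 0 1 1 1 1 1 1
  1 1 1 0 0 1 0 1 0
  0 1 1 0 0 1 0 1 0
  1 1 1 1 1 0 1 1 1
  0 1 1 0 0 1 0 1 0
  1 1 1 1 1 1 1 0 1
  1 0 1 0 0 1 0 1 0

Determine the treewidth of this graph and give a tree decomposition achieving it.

Treewidth 4.
One optimal decomposition is:
Bags: B1 = {1, 3, 4, 6, 8}  B2 = {2, 3, 4, 6, 8}  B3 = {1, 3, 6, 8, 9}  B4 = {2, 3, 6, 7, 8}  B5 = {2, 3, 5, 6, 8}
Tree: B1–B2, B1–B3, B2–B4, B4–B5

Every bag has size at most 5, so the width is 5 − 1 = 4 and tw(G) ≤ 4. Conversely, {1, 3, 6, 8, 9} is a clique of size 5, and the vertices of any clique must share a bag in every tree decomposition; so some bag has ≥ 5 vertices and tw(G) ≥ 4. Combining the bounds, tw(G) = 4.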